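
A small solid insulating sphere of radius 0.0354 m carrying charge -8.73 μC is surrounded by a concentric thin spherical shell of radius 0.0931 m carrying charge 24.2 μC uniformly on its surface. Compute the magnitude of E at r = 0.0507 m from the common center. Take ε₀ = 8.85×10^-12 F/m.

Take a concentric spherical Gaussian surface of radius r = 0.0507 m (between the bodies, 0.0354 m < r < 0.0931 m).
The shell at 0.0931 m lies outside the Gaussian surface, so Q_enc = -8.73 μC = -8.73×10^-6 C.
Since E is radial and uniform over the Gaussian sphere, Φ = E·4πr² = Q_enc/ε₀.
E = |Q_enc|/(4πε₀r²) = (8.73e-6)/(4π·8.85×10^-12·(0.0507)²) = 3.05e7 N/C.

3.05×10^7 V/m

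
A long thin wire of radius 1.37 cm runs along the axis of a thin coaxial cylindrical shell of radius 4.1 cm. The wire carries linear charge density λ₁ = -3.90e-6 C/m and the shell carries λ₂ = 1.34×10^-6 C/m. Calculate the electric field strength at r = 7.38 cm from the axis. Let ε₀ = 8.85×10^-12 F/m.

By cylindrical symmetry E is radial; use a coaxial Gaussian cylinder of radius 7.38 cm and length L (r > 4.1 cm, enclosing both).
λ_enc = λ₁ + λ₂ = (-3.90×10^-6) + (1.34e-6) = -2.56×10^-6 C/m.
Applying ∮E·dA = Q_enc/ε₀ with the end caps contributing no flux:
E = |λ_enc|/(2πε₀r) = (2.56×10^-6)/(2π·8.85×10^-12·0.0738) = 6.24×10^5 N/C.

|E| ≈ 6.24×10^5 N/C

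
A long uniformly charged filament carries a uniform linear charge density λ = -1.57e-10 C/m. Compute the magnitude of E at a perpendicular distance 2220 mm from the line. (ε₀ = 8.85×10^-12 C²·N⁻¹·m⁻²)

Coaxial Gaussian cylinder, radius r = 2220 mm, length L.
Q_enc = λL, so λ_enc = -1.57×10^-10 C/m.
By Gauss's law (flux through the curved wall only), E·2πrL = λ_enc L/ε₀.
E = |λ_enc|/(2πε₀r) = (1.57e-10)/(2π·8.85×10^-12·2.22) = 1.27 N/C.

|E| ≈ 1.27 N/C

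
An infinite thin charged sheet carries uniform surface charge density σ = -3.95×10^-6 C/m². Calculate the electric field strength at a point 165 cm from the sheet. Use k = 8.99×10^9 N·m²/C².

|E| ≈ 2.23×10^5 N/C

The symmetry is planar: E is normal to the sheet and the same magnitude on both sides. Take a pillbox straddling the sheet with end-cap area A.
Flux Φ = 2EA and Q_enc = σA, so 2EA = σA/ε₀ ⇒ E = |σ|/(2ε₀), independent of distance.
E = 2πk|σ| = 2π(8.99×10^9)(3.95×10^-6) = 2.23×10^5 N/C.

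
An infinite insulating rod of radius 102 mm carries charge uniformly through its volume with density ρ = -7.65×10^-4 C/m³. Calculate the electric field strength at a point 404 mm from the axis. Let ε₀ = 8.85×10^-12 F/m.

Take a coaxial cylindrical Gaussian surface of radius r = 404 mm and length L (r > 102 mm, full cross-section enclosed).
λ_enc = ρ·πR² = (-7.65e-4)π(0.102)² = -2.50e-5 C/m.
Gauss's law: E·2πrL = λ_enc L/ε₀.
E = |λ_enc|/(2πε₀r) = (2.50×10^-5)/(2π·8.85×10^-12·0.404) = 1.11×10^6 N/C.

E = 1.11×10^6 N/C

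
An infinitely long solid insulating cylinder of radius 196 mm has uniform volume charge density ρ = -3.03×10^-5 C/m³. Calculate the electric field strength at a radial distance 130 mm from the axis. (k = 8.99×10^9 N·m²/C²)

E ≈ 2.22e5 N/C

By cylindrical symmetry E is radial; use a coaxial Gaussian cylinder of radius 130 mm and length L (r < R).
Charge inside radius r per length L is ρ·πr²·L, so λ_enc = ρπr² = -1.609e-6 C/m.
By Gauss's law (flux through the curved wall only), E·2πrL = λ_enc L/ε₀.
E = 2k|λ_enc|/r = 2(8.99×10^9)(1.609×10^-6)/(0.13) = 2.22e5 N/C.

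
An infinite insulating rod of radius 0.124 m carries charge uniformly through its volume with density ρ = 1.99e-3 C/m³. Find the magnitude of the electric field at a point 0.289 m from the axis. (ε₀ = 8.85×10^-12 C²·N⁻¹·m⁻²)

Coaxial Gaussian cylinder, radius r = 0.289 m, length L (r > 0.124 m, full cross-section enclosed).
λ_enc = ρ·πR² = (1.99e-3)π(0.124)² = 9.613e-5 C/m.
By Gauss's law (flux through the curved wall only), E·2πrL = λ_enc L/ε₀.
E = |λ_enc|/(2πε₀r) = (9.613×10^-5)/(2π·8.85×10^-12·0.289) = 5.98×10^6 N/C.

5.98×10^6 N/C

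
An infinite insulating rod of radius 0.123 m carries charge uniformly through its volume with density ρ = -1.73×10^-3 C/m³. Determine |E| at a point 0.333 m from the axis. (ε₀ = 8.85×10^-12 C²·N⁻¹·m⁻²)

4.44×10^6 N/C

Coaxial Gaussian cylinder, radius r = 0.333 m, length L (r > 0.123 m, full cross-section enclosed).
λ_enc = ρ·πR² = (-1.73e-3)π(0.123)² = -8.223×10^-5 C/m.
Since E is radial and uniform over the curved surface, Φ = E·2πrL = Q_enc/ε₀ = λ_enc L/ε₀.
E = |λ_enc|/(2πε₀r) = (8.223×10^-5)/(2π·8.85×10^-12·0.333) = 4.44×10^6 N/C.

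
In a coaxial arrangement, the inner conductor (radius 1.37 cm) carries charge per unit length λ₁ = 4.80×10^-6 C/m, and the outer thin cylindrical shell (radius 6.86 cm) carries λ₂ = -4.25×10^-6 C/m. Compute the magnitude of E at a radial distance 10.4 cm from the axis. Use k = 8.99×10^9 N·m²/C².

Choose a coaxial cylinder of radius r = 10.4 cm (arbitrary length L) as the Gaussian surface (r > 6.86 cm, enclosing both).
λ_enc = λ₁ + λ₂ = (4.80e-6) + (-4.25×10^-6) = 5.50×10^-7 C/m.
By Gauss's law (flux through the curved wall only), E·2πrL = λ_enc L/ε₀.
E = 2k|λ_enc|/r = 2(8.99×10^9)(5.50×10^-7)/(0.104) = 9.51×10^4 N/C.

9.51e4 N/C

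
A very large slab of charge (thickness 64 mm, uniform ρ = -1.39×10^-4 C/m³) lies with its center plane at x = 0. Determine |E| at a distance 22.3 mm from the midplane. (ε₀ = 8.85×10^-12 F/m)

By symmetry E is perpendicular to the slab. A Gaussian pillbox from −22.3 mm to +22.3 mm (face area A) lies entirely within the slab.
Q_enc = ρ·(2x)·A and flux = 2EA, so 2EA = 2ρxA/ε₀ ⇒ E = |ρ|x/ε₀.
E = (1.39×10^-4)(0.0223)/(8.85×10^-12) = 3.50×10^5 N/C.

3.50e5 N/C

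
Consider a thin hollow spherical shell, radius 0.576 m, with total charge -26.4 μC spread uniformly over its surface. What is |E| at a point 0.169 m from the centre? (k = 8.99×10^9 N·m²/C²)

|E| = 0 V/m

Use a concentric Gaussian sphere at r = 0.169 m (inside the shell, r < 0.576 m).
No charge lies within this surface, so Q_enc = 0 and Gauss's law gives E·4πr² = 0 ⇒ E = 0.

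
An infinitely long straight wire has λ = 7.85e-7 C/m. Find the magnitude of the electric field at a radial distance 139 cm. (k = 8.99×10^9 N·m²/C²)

E = 1.02×10^4 N/C

By cylindrical symmetry E is radial; use a coaxial Gaussian cylinder of radius 139 cm and length L.
Q_enc = λL, so λ_enc = 7.85e-7 C/m.
Applying ∮E·dA = Q_enc/ε₀ with the end caps contributing no flux:
E = 2k|λ_enc|/r = 2(8.99×10^9)(7.85×10^-7)/(1.39) = 1.02×10^4 N/C.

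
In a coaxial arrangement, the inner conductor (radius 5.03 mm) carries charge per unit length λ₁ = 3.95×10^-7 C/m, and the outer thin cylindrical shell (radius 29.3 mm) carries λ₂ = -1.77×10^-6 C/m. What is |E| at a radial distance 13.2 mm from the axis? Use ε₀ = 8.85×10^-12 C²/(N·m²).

Choose a coaxial cylinder of radius r = 13.2 mm (arbitrary length L) as the Gaussian surface (between the conductors, 5.03 mm < r < 29.3 mm).
The shell at 29.3 mm lies outside the Gaussian surface, so λ_enc = λ₁ = 3.95×10^-7 C/m.
By Gauss's law (flux through the curved wall only), E·2πrL = λ_enc L/ε₀.
E = |λ_enc|/(2πε₀r) = (3.95×10^-7)/(2π·8.85×10^-12·0.0132) = 5.38×10^5 N/C.

E ≈ 5.38×10^5 V/m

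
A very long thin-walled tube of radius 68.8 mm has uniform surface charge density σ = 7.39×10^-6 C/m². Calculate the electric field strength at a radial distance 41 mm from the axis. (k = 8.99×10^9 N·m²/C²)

|E| = 0 V/m

By cylindrical symmetry E is radial; use a coaxial Gaussian cylinder of radius 41 mm and length L (r < 68.8 mm, inside the shell).
No charge is enclosed, so Gauss's law gives E·2πrL = 0 ⇒ E = 0.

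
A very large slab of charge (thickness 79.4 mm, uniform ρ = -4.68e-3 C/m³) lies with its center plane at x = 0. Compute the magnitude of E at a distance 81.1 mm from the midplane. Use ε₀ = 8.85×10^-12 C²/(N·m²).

E = 2.10e7 N/C

The point |x| = 81.1 mm lies outside the slab (half-thickness 0.0397 m). A symmetric pillbox spanning the full slab encloses Q_enc = ρ·d·A.
Flux = 2EA ⇒ E = |ρ|d/(2ε₀), independent of distance outside.
E = (4.68×10^-3)(0.0794)/(2·8.85×10^-12) = 2.10e7 N/C.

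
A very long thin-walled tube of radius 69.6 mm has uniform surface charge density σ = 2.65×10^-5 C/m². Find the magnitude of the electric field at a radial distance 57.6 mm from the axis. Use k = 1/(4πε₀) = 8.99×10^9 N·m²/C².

E = 0 (no enclosed charge)

Choose a coaxial cylinder of radius r = 57.6 mm (arbitrary length L) as the Gaussian surface (r < 69.6 mm, inside the shell).
No charge is enclosed, so Gauss's law gives E·2πrL = 0 ⇒ E = 0.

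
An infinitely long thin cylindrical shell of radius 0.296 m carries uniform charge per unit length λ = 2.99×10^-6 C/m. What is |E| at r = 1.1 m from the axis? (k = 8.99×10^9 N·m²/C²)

|E| ≈ 4.89×10^4 N/C

Coaxial Gaussian cylinder, radius r = 1.1 m, length L (r > 0.296 m).
The full line charge is enclosed: λ_enc = 2.99×10^-6 C/m.
Since E is radial and uniform over the curved surface, Φ = E·2πrL = Q_enc/ε₀ = λ_enc L/ε₀.
E = 2k|λ_enc|/r = 2(8.99×10^9)(2.99e-6)/(1.1) = 4.89×10^4 N/C.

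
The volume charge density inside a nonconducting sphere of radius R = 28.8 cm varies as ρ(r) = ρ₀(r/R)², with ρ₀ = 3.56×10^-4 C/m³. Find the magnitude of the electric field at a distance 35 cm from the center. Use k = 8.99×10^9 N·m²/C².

E = 1.57×10^6 V/m

Take a concentric spherical Gaussian surface of radius r = 35 cm (r > R, all charge enclosed).
Q_enc = 4π ∫₀^R ρ₀(r'/R)^2 r'² dr' = 4πρ₀R³/5 = 2.137×10^-5 C.
Since E is radial and uniform over the Gaussian sphere, Φ = E·4πr² = Q_enc/ε₀.
E = k|Q_enc|/r² = (8.99×10^9)(2.137×10^-5)/(0.35)² = 1.57×10^6 N/C.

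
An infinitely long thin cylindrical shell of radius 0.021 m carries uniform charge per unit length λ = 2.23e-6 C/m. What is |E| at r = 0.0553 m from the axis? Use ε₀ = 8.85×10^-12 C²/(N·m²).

Take a coaxial cylindrical Gaussian surface of radius r = 0.0553 m and length L (r > 0.021 m).
The full line charge is enclosed: λ_enc = 2.23×10^-6 C/m.
Applying ∮E·dA = Q_enc/ε₀ with the end caps contributing no flux:
E = |λ_enc|/(2πε₀r) = (2.23×10^-6)/(2π·8.85×10^-12·0.0553) = 7.25e5 N/C.

E ≈ 7.25×10^5 V/m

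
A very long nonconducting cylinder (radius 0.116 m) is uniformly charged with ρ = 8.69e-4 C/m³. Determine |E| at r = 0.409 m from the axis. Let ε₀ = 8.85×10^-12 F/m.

Coaxial Gaussian cylinder, radius r = 0.409 m, length L (r > 0.116 m, full cross-section enclosed).
λ_enc = ρ·πR² = (8.69e-4)π(0.116)² = 3.674×10^-5 C/m.
Applying ∮E·dA = Q_enc/ε₀ with the end caps contributing no flux:
E = |λ_enc|/(2πε₀r) = (3.674e-5)/(2π·8.85×10^-12·0.409) = 1.62×10^6 N/C.

|E| ≈ 1.62e6 N/C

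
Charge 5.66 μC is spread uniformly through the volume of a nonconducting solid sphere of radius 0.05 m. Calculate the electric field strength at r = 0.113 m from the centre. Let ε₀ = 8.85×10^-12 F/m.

Symmetry ⇒ E = E(r) r̂. Gaussian sphere of radius r = 0.113 m (r > R, so the entire charge is enclosed).
Q_enc = 5.66 μC = 5.66×10^-6 C.
Applying ∮E·dA = Q_enc/ε₀ with Φ = E(4πr²):
E = |Q_enc|/(4πε₀r²) = (5.66e-6)/(4π·8.85×10^-12·(0.113)²) = 3.99×10^6 N/C.

|E| = 3.99×10^6 N/C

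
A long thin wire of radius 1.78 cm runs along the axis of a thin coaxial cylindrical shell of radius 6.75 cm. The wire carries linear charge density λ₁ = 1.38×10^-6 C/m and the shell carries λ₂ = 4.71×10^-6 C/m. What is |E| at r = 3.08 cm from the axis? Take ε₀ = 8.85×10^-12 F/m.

Coaxial Gaussian cylinder, radius r = 3.08 cm, length L (between the conductors, 1.78 cm < r < 6.75 cm).
Only the inner wire is enclosed; the outer shell contributes nothing inside itself. λ_enc = λ₁ = 1.38e-6 C/m.
Since E is radial and uniform over the curved surface, Φ = E·2πrL = Q_enc/ε₀ = λ_enc L/ε₀.
E = |λ_enc|/(2πε₀r) = (1.38×10^-6)/(2π·8.85×10^-12·0.0308) = 8.06e5 N/C.

8.06×10^5 V/m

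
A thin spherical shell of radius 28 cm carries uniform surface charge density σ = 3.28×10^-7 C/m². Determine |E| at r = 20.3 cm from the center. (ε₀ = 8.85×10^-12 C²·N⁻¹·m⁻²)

E = 0

Symmetry ⇒ E = E(r) r̂. Gaussian sphere of radius r = 20.3 cm (inside the shell, r < 28 cm).
No charge lies within this surface, so Q_enc = 0 and Gauss's law gives E·4πr² = 0 ⇒ E = 0.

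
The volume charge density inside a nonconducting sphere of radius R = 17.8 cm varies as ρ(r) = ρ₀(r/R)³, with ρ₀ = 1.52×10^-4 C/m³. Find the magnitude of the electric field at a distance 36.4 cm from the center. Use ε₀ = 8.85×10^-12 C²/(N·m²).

1.22×10^5 N/C

Use a concentric Gaussian sphere at r = 36.4 cm (r > R, all charge enclosed).
Q_enc = 4π ∫₀^R ρ₀(r'/R)^3 r'² dr' = 4πρ₀R³/6 = 1.795×10^-6 C.
By Gauss's law, ∮E·dA = E·4πr² = Q_enc/ε₀.
E = |Q_enc|/(4πε₀r²) = (1.795e-6)/(4π·8.85×10^-12·(0.364)²) = 1.22e5 N/C.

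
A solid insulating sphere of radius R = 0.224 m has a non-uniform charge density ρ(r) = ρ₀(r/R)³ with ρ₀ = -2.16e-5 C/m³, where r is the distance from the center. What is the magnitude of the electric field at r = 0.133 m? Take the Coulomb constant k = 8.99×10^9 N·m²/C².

|E| = 1.13×10^4 N/C

Symmetry ⇒ E = E(r) r̂. Gaussian sphere of radius r = 0.133 m (r < R).
Q_enc = ∫₀^r ρ(r')·4πr'² dr' = (4πρ₀/R³) ∫₀^r r'^5 dr' = 4πρ₀ r^6/(6·R³) = -2.228×10^-8 C.
Applying ∮E·dA = Q_enc/ε₀ with Φ = E(4πr²):
E = k|Q_enc|/r² = (8.99×10^9)(2.228×10^-8)/(0.133)² = 1.13×10^4 N/C.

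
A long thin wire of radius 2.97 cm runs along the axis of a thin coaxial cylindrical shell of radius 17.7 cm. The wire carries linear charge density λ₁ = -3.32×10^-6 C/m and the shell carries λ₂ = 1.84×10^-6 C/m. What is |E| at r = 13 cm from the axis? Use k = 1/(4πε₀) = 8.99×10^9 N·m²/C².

E ≈ 4.59×10^5 N/C

By cylindrical symmetry E is radial; use a coaxial Gaussian cylinder of radius 13 cm and length L (between the conductors, 2.97 cm < r < 17.7 cm).
Only the inner wire is enclosed; the outer shell contributes nothing inside itself. λ_enc = λ₁ = -3.32×10^-6 C/m.
Gauss's law: E·2πrL = λ_enc L/ε₀.
E = 2k|λ_enc|/r = 2(8.99×10^9)(3.32×10^-6)/(0.13) = 4.59e5 N/C.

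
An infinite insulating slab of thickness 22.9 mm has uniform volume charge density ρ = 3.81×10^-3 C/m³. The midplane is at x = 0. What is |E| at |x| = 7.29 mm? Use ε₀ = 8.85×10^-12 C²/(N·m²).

By symmetry E is perpendicular to the slab. A Gaussian pillbox from −7.29 mm to +7.29 mm (face area A) lies entirely within the slab.
Q_enc = ρ·(2x)·A and flux = 2EA, so 2EA = 2ρxA/ε₀ ⇒ E = |ρ|x/ε₀.
E = (3.81×10^-3)(0.00729)/(8.85×10^-12) = 3.14×10^6 N/C.

3.14×10^6 N/C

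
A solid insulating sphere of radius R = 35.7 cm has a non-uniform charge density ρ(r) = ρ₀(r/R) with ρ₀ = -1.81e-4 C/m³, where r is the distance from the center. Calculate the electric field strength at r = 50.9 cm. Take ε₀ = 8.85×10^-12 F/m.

E ≈ 8.98×10^5 N/C

Symmetry ⇒ E = E(r) r̂. Gaussian sphere of radius r = 50.9 cm (r > R, all charge enclosed).
Q_enc = 4π ∫₀^R ρ₀(r'/R)^1 r'² dr' = 4πρ₀R³/4 = -2.587×10^-5 C.
By Gauss's law, ∮E·dA = E·4πr² = Q_enc/ε₀.
E = |Q_enc|/(4πε₀r²) = (2.587e-5)/(4π·8.85×10^-12·(0.509)²) = 8.98e5 N/C.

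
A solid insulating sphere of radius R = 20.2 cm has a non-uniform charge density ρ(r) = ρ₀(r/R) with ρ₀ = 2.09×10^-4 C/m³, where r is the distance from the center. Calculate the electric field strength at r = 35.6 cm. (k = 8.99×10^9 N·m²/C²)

3.84×10^5 V/m

Use a concentric Gaussian sphere at r = 35.6 cm (r > R, all charge enclosed).
Q_enc = 4π ∫₀^R ρ₀(r'/R)^1 r'² dr' = 4πρ₀R³/4 = 5.412e-6 C.
Since E is radial and uniform over the Gaussian sphere, Φ = E·4πr² = Q_enc/ε₀.
E = k|Q_enc|/r² = (8.99×10^9)(5.412×10^-6)/(0.356)² = 3.84e5 N/C.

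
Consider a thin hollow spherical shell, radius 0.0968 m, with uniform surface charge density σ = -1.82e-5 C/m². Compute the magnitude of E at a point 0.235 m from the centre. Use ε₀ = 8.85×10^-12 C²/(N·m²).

|E| = 3.49×10^5 V/m

Symmetry ⇒ E = E(r) r̂. Gaussian sphere of radius r = 0.235 m (r > 0.0968 m).
The entire shell is enclosed: Q_enc = σ·4πR² = (-1.82×10^-5)·4π·(0.0968)² = -2.143×10^-6 C.
Since E is radial and uniform over the Gaussian sphere, Φ = E·4πr² = Q_enc/ε₀.
E = |Q_enc|/(4πε₀r²) = (2.143e-6)/(4π·8.85×10^-12·(0.235)²) = 3.49e5 N/C.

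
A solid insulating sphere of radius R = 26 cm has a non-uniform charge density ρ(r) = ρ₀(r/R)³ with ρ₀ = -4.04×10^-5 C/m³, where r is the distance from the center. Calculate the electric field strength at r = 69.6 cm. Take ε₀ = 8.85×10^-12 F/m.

Take a concentric spherical Gaussian surface of radius r = 69.6 cm (r > R, all charge enclosed).
Q_enc = 4π ∫₀^R ρ₀(r'/R)^3 r'² dr' = 4πρ₀R³/6 = -1.487×10^-6 C.
Since E is radial and uniform over the Gaussian sphere, Φ = E·4πr² = Q_enc/ε₀.
E = |Q_enc|/(4πε₀r²) = (1.487×10^-6)/(4π·8.85×10^-12·(0.696)²) = 2.76e4 N/C.

E = 2.76×10^4 V/m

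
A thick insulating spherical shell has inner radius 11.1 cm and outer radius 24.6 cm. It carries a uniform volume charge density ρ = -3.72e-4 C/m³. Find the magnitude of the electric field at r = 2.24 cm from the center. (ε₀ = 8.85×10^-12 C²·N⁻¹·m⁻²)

E = 0

Take a concentric spherical Gaussian surface of radius r = 2.24 cm (r < 11.1 cm, inside the empty cavity).
Q_enc = 0 (all charge lies at larger r); Gauss's law gives E = 0.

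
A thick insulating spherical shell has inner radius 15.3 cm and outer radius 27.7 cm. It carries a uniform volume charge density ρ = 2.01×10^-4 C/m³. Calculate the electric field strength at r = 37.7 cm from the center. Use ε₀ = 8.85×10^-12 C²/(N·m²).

|E| ≈ 9.41×10^5 N/C

Symmetry ⇒ E = E(r) r̂. Gaussian sphere of radius r = 37.7 cm (r > 27.7 cm, enclosing the whole shell).
Q_enc = ρ·(4π/3)(b³ − a³) = (2.01×10^-4)·(4π/3)·((0.277)³ − (0.153)³) = 1.488e-5 C.
By Gauss's law, ∮E·dA = E·4πr² = Q_enc/ε₀.
E = |Q_enc|/(4πε₀r²) = (1.488e-5)/(4π·8.85×10^-12·(0.377)²) = 9.41e5 N/C.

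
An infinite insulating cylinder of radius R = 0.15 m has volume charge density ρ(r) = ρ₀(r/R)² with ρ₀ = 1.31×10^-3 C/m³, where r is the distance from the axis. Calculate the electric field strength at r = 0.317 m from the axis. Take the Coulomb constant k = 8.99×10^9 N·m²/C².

Choose a coaxial cylinder of radius r = 0.317 m (arbitrary length L) as the Gaussian surface (r > R, full charge per length enclosed).
λ_enc = 2π ∫₀^R ρ₀(r'/R)^2 r' dr' = 2πρ₀R²/4 = 4.63×10^-5 C/m.
Gauss's law: E·2πrL = λ_enc L/ε₀.
E = 2k|λ_enc|/r = 2(8.99×10^9)(4.63e-5)/(0.317) = 2.63e6 N/C.

E ≈ 2.63e6 V/m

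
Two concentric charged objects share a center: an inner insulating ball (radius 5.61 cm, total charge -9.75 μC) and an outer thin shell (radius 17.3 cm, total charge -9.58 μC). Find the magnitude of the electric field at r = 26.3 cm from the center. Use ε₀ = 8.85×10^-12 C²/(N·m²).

Symmetry ⇒ E = E(r) r̂. Gaussian sphere of radius r = 26.3 cm (r > 17.3 cm, enclosing both).
Q_enc = (-9.75 μC) + (-9.58 μC) = -1.933×10^-5 C.
Applying ∮E·dA = Q_enc/ε₀ with Φ = E(4πr²):
E = |Q_enc|/(4πε₀r²) = (1.933×10^-5)/(4π·8.85×10^-12·(0.263)²) = 2.51×10^6 N/C.

E = 2.51×10^6 N/C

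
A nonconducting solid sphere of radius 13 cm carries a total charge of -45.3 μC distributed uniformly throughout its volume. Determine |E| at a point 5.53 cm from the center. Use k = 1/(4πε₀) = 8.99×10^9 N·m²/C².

|E| ≈ 1.03×10^7 V/m

Symmetry ⇒ E = E(r) r̂. Gaussian sphere of radius r = 5.53 cm (r < R).
Only the charge within r is enclosed: Q_enc = Q·(r/R)³ = (-45.3 μC)·(5.53 cm/13 cm)³ = -3.487×10^-6 C.
Since E is radial and uniform over the Gaussian sphere, Φ = E·4πr² = Q_enc/ε₀.
E = k|Q_enc|/r² = (8.99×10^9)(3.487×10^-6)/(0.0553)² = 1.03×10^7 N/C.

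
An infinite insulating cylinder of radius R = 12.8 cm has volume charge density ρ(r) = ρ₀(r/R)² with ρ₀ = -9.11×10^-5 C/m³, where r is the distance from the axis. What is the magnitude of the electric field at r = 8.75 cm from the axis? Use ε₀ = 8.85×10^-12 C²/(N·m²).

Coaxial Gaussian cylinder, radius r = 8.75 cm, length L (r < R).
λ_enc = ∫₀^r ρ(r')·2πr' dr' = (2πρ₀/R²)·r^4/4 = -5.12×10^-7 C/m.
Gauss's law: E·2πrL = λ_enc L/ε₀.
E = |λ_enc|/(2πε₀r) = (5.12×10^-7)/(2π·8.85×10^-12·0.0875) = 1.05×10^5 N/C.

1.05e5 N/C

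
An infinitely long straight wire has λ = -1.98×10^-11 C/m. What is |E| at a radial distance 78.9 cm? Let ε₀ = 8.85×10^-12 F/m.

0.451 V/m

By cylindrical symmetry E is radial; use a coaxial Gaussian cylinder of radius 78.9 cm and length L.
Q_enc = λL, so λ_enc = -1.98×10^-11 C/m.
By Gauss's law (flux through the curved wall only), E·2πrL = λ_enc L/ε₀.
E = |λ_enc|/(2πε₀r) = (1.98e-11)/(2π·8.85×10^-12·0.789) = 0.451 N/C.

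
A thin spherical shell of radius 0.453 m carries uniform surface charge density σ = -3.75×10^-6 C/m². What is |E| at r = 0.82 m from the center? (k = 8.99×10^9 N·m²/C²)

Take a concentric spherical Gaussian surface of radius r = 0.82 m (r > 0.453 m).
The entire shell is enclosed: Q_enc = σ·4πR² = (-3.75×10^-6)·4π·(0.453)² = -9.67×10^-6 C.
Applying ∮E·dA = Q_enc/ε₀ with Φ = E(4πr²):
E = k|Q_enc|/r² = (8.99×10^9)(9.67×10^-6)/(0.82)² = 1.29×10^5 N/C.

1.29×10^5 N/C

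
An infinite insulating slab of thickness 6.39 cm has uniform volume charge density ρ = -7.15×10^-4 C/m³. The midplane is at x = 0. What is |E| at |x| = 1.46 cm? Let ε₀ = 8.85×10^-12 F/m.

By symmetry E is perpendicular to the slab. A Gaussian pillbox from −1.46 cm to +1.46 cm (face area A) lies entirely within the slab.
Q_enc = ρ·(2x)·A and flux = 2EA, so 2EA = 2ρxA/ε₀ ⇒ E = |ρ|x/ε₀.
E = (7.15e-4)(0.0146)/(8.85×10^-12) = 1.18×10^6 N/C.

|E| ≈ 1.18×10^6 V/m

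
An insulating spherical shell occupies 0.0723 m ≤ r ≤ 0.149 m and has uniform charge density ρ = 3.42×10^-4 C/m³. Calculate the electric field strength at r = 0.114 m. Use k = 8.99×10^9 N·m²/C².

|E| = 1.09×10^6 N/C

Take a concentric spherical Gaussian surface of radius r = 0.114 m (within the shell material, 0.0723 m < r < 0.149 m).
Enclosed charge is the volume from a to r: Q_enc = (4π/3)ρ(r³ − a³) = 1.581×10^-6 C.
Since E is radial and uniform over the Gaussian sphere, Φ = E·4πr² = Q_enc/ε₀.
E = k|Q_enc|/r² = (8.99×10^9)(1.581e-6)/(0.114)² = 1.09×10^6 N/C.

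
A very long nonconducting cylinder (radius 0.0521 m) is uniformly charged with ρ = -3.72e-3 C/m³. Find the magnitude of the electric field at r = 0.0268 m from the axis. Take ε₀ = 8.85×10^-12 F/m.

By cylindrical symmetry E is radial; use a coaxial Gaussian cylinder of radius 0.0268 m and length L (r < R).
Enclosed charge per unit length: λ_enc = ρ·πr² = (-3.72×10^-3)π(0.0268)² = -8.394×10^-6 C/m.
Since E is radial and uniform over the curved surface, Φ = E·2πrL = Q_enc/ε₀ = λ_enc L/ε₀.
E = |λ_enc|/(2πε₀r) = (8.394×10^-6)/(2π·8.85×10^-12·0.0268) = 5.63e6 N/C.

|E| ≈ 5.63×10^6 N/C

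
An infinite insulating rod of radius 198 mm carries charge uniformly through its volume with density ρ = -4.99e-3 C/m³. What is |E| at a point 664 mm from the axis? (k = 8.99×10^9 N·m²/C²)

Take a coaxial cylindrical Gaussian surface of radius r = 664 mm and length L (r > 198 mm, full cross-section enclosed).
λ_enc = ρ·πR² = (-4.99×10^-3)π(0.198)² = -6.146e-4 C/m.
Gauss's law: E·2πrL = λ_enc L/ε₀.
E = 2k|λ_enc|/r = 2(8.99×10^9)(6.146×10^-4)/(0.664) = 1.66e7 N/C.

|E| ≈ 1.66e7 N/C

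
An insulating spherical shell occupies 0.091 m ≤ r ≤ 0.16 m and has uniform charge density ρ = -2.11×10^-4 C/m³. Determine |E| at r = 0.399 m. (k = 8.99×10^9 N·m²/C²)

Take a concentric spherical Gaussian surface of radius r = 0.399 m (r > 0.16 m, enclosing the whole shell).
Q_enc = ρ·(4π/3)(b³ − a³) = (-2.11e-4)·(4π/3)·((0.16)³ − (0.091)³) = -2.954e-6 C.
Since E is radial and uniform over the Gaussian sphere, Φ = E·4πr² = Q_enc/ε₀.
E = k|Q_enc|/r² = (8.99×10^9)(2.954×10^-6)/(0.399)² = 1.67×10^5 N/C.

E ≈ 1.67e5 N/C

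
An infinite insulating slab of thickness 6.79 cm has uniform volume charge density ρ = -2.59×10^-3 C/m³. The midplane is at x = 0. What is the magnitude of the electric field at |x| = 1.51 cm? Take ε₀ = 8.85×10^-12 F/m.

By symmetry E is perpendicular to the slab. A Gaussian pillbox from −1.51 cm to +1.51 cm (face area A) lies entirely within the slab.
Q_enc = ρ·(2x)·A and flux = 2EA, so 2EA = 2ρxA/ε₀ ⇒ E = |ρ|x/ε₀.
E = (2.59e-3)(0.0151)/(8.85×10^-12) = 4.42e6 N/C.

E = 4.42×10^6 V/m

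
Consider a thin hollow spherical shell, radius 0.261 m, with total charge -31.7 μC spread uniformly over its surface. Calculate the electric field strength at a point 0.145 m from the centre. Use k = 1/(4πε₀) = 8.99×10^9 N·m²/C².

|E| = 0 V/m

Use a concentric Gaussian sphere at r = 0.145 m (inside the shell, r < 0.261 m).
All the charge is outside the Gaussian surface: Q_enc = 0, hence E = 0 everywhere inside the shell.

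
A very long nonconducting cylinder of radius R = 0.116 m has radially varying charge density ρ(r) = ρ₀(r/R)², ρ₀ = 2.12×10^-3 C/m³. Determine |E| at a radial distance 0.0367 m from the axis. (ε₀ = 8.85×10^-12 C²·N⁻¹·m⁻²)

Take a coaxial cylindrical Gaussian surface of radius r = 0.0367 m and length L (r < R).
Integrating ρ over the cross-section to radius r: λ_enc = (2πρ₀/R²) ∫₀^r r'^3 dr' = 2πρ₀ r^4/(4·R²) = 4.49×10^-7 C/m.
By Gauss's law (flux through the curved wall only), E·2πrL = λ_enc L/ε₀.
E = |λ_enc|/(2πε₀r) = (4.49×10^-7)/(2π·8.85×10^-12·0.0367) = 2.20×10^5 N/C.

E ≈ 2.20×10^5 V/m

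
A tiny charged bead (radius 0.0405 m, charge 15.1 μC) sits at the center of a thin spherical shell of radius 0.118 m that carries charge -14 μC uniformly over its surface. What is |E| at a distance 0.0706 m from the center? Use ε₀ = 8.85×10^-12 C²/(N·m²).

By spherical symmetry E is radial; choose a Gaussian sphere of radius r = 0.0706 m (between the bodies, 0.0405 m < r < 0.118 m).
Only the inner charge is enclosed; the outer shell contributes nothing inside itself. Q_enc = 15.1 μC = 1.51×10^-5 C.
By Gauss's law, ∮E·dA = E·4πr² = Q_enc/ε₀.
E = |Q_enc|/(4πε₀r²) = (1.51e-5)/(4π·8.85×10^-12·(0.0706)²) = 2.72×10^7 N/C.

|E| = 2.72e7 N/C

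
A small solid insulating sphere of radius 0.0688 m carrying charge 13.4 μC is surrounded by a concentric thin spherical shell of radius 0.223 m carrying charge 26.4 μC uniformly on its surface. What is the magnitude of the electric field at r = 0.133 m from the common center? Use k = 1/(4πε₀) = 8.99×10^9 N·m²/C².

Use a concentric Gaussian sphere at r = 0.133 m (between the bodies, 0.0688 m < r < 0.223 m).
The shell at 0.223 m lies outside the Gaussian surface, so Q_enc = 13.4 μC = 1.34×10^-5 C.
By Gauss's law, ∮E·dA = E·4πr² = Q_enc/ε₀.
E = k|Q_enc|/r² = (8.99×10^9)(1.34×10^-5)/(0.133)² = 6.81×10^6 N/C.

E ≈ 6.81e6 N/C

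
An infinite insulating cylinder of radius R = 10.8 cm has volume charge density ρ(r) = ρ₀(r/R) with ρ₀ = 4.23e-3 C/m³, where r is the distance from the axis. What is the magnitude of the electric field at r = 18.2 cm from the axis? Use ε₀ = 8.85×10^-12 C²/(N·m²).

E ≈ 1.02e7 N/C

Coaxial Gaussian cylinder, radius r = 18.2 cm, length L (r > R, full charge per length enclosed).
λ_enc = 2π ∫₀^R ρ₀(r'/R)^1 r' dr' = 2πρ₀R²/3 = 1.033×10^-4 C/m.
Applying ∮E·dA = Q_enc/ε₀ with the end caps contributing no flux:
E = |λ_enc|/(2πε₀r) = (1.033×10^-4)/(2π·8.85×10^-12·0.182) = 1.02e7 N/C.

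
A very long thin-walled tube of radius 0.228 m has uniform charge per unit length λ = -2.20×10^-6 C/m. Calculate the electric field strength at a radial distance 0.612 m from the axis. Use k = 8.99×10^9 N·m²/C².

Choose a coaxial cylinder of radius r = 0.612 m (arbitrary length L) as the Gaussian surface (r > 0.228 m).
The full line charge is enclosed: λ_enc = -2.20×10^-6 C/m.
By Gauss's law (flux through the curved wall only), E·2πrL = λ_enc L/ε₀.
E = 2k|λ_enc|/r = 2(8.99×10^9)(2.20e-6)/(0.612) = 6.46×10^4 N/C.

|E| ≈ 6.46×10^4 N/C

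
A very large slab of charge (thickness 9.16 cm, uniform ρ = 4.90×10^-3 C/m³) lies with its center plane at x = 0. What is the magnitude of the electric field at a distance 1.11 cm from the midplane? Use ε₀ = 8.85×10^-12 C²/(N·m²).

By symmetry E is perpendicular to the slab. A Gaussian pillbox from −1.11 cm to +1.11 cm (face area A) lies entirely within the slab.
Q_enc = ρ·(2x)·A and flux = 2EA, so 2EA = 2ρxA/ε₀ ⇒ E = |ρ|x/ε₀.
E = (4.90×10^-3)(0.0111)/(8.85×10^-12) = 6.15×10^6 N/C.

|E| = 6.15×10^6 N/C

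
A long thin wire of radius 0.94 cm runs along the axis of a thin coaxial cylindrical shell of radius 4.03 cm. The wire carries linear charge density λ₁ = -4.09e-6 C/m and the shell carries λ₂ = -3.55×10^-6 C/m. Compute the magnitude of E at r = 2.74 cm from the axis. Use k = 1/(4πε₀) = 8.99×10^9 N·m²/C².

2.68×10^6 N/C

Choose a coaxial cylinder of radius r = 2.74 cm (arbitrary length L) as the Gaussian surface (between the conductors, 0.94 cm < r < 4.03 cm).
The shell at 4.03 cm lies outside the Gaussian surface, so λ_enc = λ₁ = -4.09e-6 C/m.
Since E is radial and uniform over the curved surface, Φ = E·2πrL = Q_enc/ε₀ = λ_enc L/ε₀.
E = 2k|λ_enc|/r = 2(8.99×10^9)(4.09×10^-6)/(0.0274) = 2.68e6 N/C.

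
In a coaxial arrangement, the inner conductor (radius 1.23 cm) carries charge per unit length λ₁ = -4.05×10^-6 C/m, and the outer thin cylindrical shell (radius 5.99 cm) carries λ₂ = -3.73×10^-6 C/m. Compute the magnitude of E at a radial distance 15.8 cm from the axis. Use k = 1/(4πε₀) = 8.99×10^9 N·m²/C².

|E| ≈ 8.85e5 V/m

Coaxial Gaussian cylinder, radius r = 15.8 cm, length L (r > 5.99 cm, enclosing both).
λ_enc = λ₁ + λ₂ = (-4.05e-6) + (-3.73e-6) = -7.78×10^-6 C/m.
Gauss's law: E·2πrL = λ_enc L/ε₀.
E = 2k|λ_enc|/r = 2(8.99×10^9)(7.78×10^-6)/(0.158) = 8.85×10^5 N/C.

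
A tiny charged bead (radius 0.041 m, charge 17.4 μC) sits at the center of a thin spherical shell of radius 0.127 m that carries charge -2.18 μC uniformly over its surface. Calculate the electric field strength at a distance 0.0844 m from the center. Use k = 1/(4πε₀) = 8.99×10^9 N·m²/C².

E ≈ 2.20e7 V/m

By spherical symmetry E is radial; choose a Gaussian sphere of radius r = 0.0844 m (between the bodies, 0.041 m < r < 0.127 m).
Only the inner charge is enclosed; the outer shell contributes nothing inside itself. Q_enc = 17.4 μC = 1.74×10^-5 C.
By Gauss's law, ∮E·dA = E·4πr² = Q_enc/ε₀.
E = k|Q_enc|/r² = (8.99×10^9)(1.74e-5)/(0.0844)² = 2.20×10^7 N/C.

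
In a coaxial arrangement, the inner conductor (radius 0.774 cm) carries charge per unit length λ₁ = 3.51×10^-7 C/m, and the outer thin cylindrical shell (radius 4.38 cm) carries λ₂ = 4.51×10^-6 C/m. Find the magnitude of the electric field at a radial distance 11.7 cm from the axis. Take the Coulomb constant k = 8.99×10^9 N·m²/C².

Take a coaxial cylindrical Gaussian surface of radius r = 11.7 cm and length L (r > 4.38 cm, enclosing both).
λ_enc = λ₁ + λ₂ = (3.51e-7) + (4.51e-6) = 4.861e-6 C/m.
Gauss's law: E·2πrL = λ_enc L/ε₀.
E = 2k|λ_enc|/r = 2(8.99×10^9)(4.861e-6)/(0.117) = 7.47×10^5 N/C.

|E| ≈ 7.47e5 N/C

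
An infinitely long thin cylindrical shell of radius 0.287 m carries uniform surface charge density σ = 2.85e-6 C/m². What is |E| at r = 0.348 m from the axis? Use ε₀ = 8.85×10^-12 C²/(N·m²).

By cylindrical symmetry E is radial; use a coaxial Gaussian cylinder of radius 0.348 m and length L (r > 0.287 m).
The whole shell is enclosed: λ_enc = σ·2πR = (2.85e-6)·2π·(0.287) = 5.139×10^-6 C/m.
Applying ∮E·dA = Q_enc/ε₀ with the end caps contributing no flux:
E = |λ_enc|/(2πε₀r) = (5.139×10^-6)/(2π·8.85×10^-12·0.348) = 2.66×10^5 N/C.

E = 2.66×10^5 N/C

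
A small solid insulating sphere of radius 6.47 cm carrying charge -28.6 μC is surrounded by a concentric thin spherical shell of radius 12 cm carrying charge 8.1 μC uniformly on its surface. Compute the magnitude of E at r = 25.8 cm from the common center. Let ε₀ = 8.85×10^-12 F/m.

Take a concentric spherical Gaussian surface of radius r = 25.8 cm (r > 12 cm, enclosing both).
Q_enc = (-28.6 μC) + (8.1 μC) = -2.05×10^-5 C.
Applying ∮E·dA = Q_enc/ε₀ with Φ = E(4πr²):
E = |Q_enc|/(4πε₀r²) = (2.05e-5)/(4π·8.85×10^-12·(0.258)²) = 2.77e6 N/C.

2.77×10^6 V/m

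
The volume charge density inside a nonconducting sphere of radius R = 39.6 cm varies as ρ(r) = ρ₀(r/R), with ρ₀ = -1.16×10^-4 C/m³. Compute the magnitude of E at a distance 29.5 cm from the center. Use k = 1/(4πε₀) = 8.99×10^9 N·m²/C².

By spherical symmetry E is radial; choose a Gaussian sphere of radius r = 29.5 cm (r < R).
Q_enc = ∫₀^r ρ(r')·4πr'² dr' = (4πρ₀/R) ∫₀^r r'^3 dr' = 4πρ₀ r^4/(4·R) = -6.969e-6 C.
Since E is radial and uniform over the Gaussian sphere, Φ = E·4πr² = Q_enc/ε₀.
E = k|Q_enc|/r² = (8.99×10^9)(6.969×10^-6)/(0.295)² = 7.20×10^5 N/C.

7.20×10^5 N/C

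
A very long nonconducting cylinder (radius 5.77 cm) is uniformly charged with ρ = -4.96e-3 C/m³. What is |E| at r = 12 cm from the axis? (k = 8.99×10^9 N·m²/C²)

By cylindrical symmetry E is radial; use a coaxial Gaussian cylinder of radius 12 cm and length L (r > 5.77 cm, full cross-section enclosed).
λ_enc = ρ·πR² = (-4.96×10^-3)π(0.0577)² = -5.188×10^-5 C/m.
Applying ∮E·dA = Q_enc/ε₀ with the end caps contributing no flux:
E = 2k|λ_enc|/r = 2(8.99×10^9)(5.188×10^-5)/(0.12) = 7.77×10^6 N/C.

7.77×10^6 N/C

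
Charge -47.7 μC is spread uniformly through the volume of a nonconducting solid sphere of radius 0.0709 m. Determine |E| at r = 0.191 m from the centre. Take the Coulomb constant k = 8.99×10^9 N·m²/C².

Take a concentric spherical Gaussian surface of radius r = 0.191 m (r > R, so the entire charge is enclosed).
Q_enc = -47.7 μC = -4.77×10^-5 C.
Applying ∮E·dA = Q_enc/ε₀ with Φ = E(4πr²):
E = k|Q_enc|/r² = (8.99×10^9)(4.77×10^-5)/(0.191)² = 1.18e7 N/C.

E ≈ 1.18×10^7 N/C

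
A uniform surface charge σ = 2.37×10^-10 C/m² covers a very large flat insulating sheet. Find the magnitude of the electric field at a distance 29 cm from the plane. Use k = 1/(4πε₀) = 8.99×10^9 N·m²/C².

By planar symmetry E is perpendicular to the sheet and uniform; use a Gaussian pillbox with flat faces of area A on each side of the sheet.
Only the two end caps contribute flux: Φ = 2EA. With Q_enc = σA, Gauss's law gives E = |σ|/(2ε₀).
E = 2πk|σ| = 2π(8.99×10^9)(2.37×10^-10) = 13.4 N/C.

E = 13.4 V/m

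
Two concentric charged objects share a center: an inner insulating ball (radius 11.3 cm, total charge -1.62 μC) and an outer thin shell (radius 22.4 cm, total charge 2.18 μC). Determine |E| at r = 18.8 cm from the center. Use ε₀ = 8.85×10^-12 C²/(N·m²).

|E| = 4.12×10^5 N/C

Symmetry ⇒ E = E(r) r̂. Gaussian sphere of radius r = 18.8 cm (between the bodies, 11.3 cm < r < 22.4 cm).
Only the inner charge is enclosed; the outer shell contributes nothing inside itself. Q_enc = -1.62 μC = -1.62×10^-6 C.
Gauss's law: E·4πr² = Q_enc/ε₀.
E = |Q_enc|/(4πε₀r²) = (1.62×10^-6)/(4π·8.85×10^-12·(0.188)²) = 4.12e5 N/C.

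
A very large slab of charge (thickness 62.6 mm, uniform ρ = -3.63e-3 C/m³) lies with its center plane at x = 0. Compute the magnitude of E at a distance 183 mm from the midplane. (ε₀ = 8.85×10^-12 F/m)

The point |x| = 183 mm lies outside the slab (half-thickness 0.0313 m). A symmetric pillbox spanning the full slab encloses Q_enc = ρ·d·A.
Flux = 2EA ⇒ E = |ρ|d/(2ε₀), independent of distance outside.
E = (3.63e-3)(0.0626)/(2·8.85×10^-12) = 1.28×10^7 N/C.

E ≈ 1.28×10^7 V/m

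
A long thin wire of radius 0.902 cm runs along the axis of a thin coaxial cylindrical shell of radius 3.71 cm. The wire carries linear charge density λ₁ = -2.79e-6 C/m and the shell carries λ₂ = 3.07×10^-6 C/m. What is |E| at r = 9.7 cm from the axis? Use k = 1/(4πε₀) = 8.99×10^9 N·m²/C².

5.19e4 N/C

By cylindrical symmetry E is radial; use a coaxial Gaussian cylinder of radius 9.7 cm and length L (r > 3.71 cm, enclosing both).
λ_enc = λ₁ + λ₂ = (-2.79×10^-6) + (3.07e-6) = 2.80×10^-7 C/m.
Gauss's law: E·2πrL = λ_enc L/ε₀.
E = 2k|λ_enc|/r = 2(8.99×10^9)(2.80×10^-7)/(0.097) = 5.19×10^4 N/C.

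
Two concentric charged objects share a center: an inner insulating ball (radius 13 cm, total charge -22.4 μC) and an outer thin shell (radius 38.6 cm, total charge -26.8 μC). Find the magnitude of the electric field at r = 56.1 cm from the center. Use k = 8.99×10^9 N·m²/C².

|E| = 1.41×10^6 V/m

Take a concentric spherical Gaussian surface of radius r = 56.1 cm (r > 38.6 cm, enclosing both).
Q_enc = (-22.4 μC) + (-26.8 μC) = -4.92×10^-5 C.
By Gauss's law, ∮E·dA = E·4πr² = Q_enc/ε₀.
E = k|Q_enc|/r² = (8.99×10^9)(4.92e-5)/(0.561)² = 1.41e6 N/C.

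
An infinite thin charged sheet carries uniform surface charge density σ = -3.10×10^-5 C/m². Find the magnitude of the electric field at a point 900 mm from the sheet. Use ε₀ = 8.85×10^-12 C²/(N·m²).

|E| ≈ 1.75e6 N/C

The symmetry is planar: E is normal to the sheet and the same magnitude on both sides. Take a pillbox straddling the sheet with end-cap area A.
Flux Φ = 2EA and Q_enc = σA, so 2EA = σA/ε₀ ⇒ E = |σ|/(2ε₀), independent of distance.
E = |σ|/(2ε₀) = (3.10×10^-5)/(2·8.85×10^-12) = 1.75×10^6 N/C.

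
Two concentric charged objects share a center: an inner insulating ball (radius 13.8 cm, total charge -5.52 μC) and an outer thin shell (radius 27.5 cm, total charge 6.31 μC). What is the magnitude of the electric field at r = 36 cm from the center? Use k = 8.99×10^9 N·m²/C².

Take a concentric spherical Gaussian surface of radius r = 36 cm (r > 27.5 cm, enclosing both).
Q_enc = (-5.52 μC) + (6.31 μC) = 7.90e-7 C.
Since E is radial and uniform over the Gaussian sphere, Φ = E·4πr² = Q_enc/ε₀.
E = k|Q_enc|/r² = (8.99×10^9)(7.90×10^-7)/(0.36)² = 5.48×10^4 N/C.

5.48e4 V/m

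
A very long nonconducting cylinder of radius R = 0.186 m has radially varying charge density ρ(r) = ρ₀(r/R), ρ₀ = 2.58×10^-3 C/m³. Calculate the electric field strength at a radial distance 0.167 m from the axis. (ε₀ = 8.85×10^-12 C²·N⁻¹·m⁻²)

Choose a coaxial cylinder of radius r = 0.167 m (arbitrary length L) as the Gaussian surface (r < R).
Integrating ρ over the cross-section to radius r: λ_enc = (2πρ₀/R) ∫₀^r r'^2 dr' = 2πρ₀ r^3/(3·R) = 1.353×10^-4 C/m.
Gauss's law: E·2πrL = λ_enc L/ε₀.
E = |λ_enc|/(2πε₀r) = (1.353e-4)/(2π·8.85×10^-12·0.167) = 1.46×10^7 N/C.

1.46×10^7 N/C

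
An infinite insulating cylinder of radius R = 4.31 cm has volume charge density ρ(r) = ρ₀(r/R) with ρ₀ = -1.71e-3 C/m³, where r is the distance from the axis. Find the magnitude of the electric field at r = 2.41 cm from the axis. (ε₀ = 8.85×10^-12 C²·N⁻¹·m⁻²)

Take a coaxial cylindrical Gaussian surface of radius r = 2.41 cm and length L (r < R).
Integrating ρ over the cross-section to radius r: λ_enc = (2πρ₀/R) ∫₀^r r'^2 dr' = 2πρ₀ r^3/(3·R) = -1.163×10^-6 C/m.
Since E is radial and uniform over the curved surface, Φ = E·2πrL = Q_enc/ε₀ = λ_enc L/ε₀.
E = |λ_enc|/(2πε₀r) = (1.163e-6)/(2π·8.85×10^-12·0.0241) = 8.68e5 N/C.

E = 8.68e5 V/m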